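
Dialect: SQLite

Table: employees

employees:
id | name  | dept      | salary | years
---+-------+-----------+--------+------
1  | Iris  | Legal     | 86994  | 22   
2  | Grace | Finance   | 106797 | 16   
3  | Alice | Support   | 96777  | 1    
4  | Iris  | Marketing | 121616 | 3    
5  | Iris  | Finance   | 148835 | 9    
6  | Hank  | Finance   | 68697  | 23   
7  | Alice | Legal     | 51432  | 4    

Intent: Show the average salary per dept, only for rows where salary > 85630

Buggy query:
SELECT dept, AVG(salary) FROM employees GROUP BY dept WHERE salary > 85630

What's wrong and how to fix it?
Bug: WHERE cannot follow GROUP BY

Fix: Move the WHERE clause before GROUP BY

Corrected query:
SELECT dept, AVG(salary) FROM employees WHERE salary > 85630 GROUP BY dept

Result:
dept      | AVG(salary)
----------+------------
Finance   | 127816     
Legal     | 86994      
Marketing | 121616     
Support   | 96777      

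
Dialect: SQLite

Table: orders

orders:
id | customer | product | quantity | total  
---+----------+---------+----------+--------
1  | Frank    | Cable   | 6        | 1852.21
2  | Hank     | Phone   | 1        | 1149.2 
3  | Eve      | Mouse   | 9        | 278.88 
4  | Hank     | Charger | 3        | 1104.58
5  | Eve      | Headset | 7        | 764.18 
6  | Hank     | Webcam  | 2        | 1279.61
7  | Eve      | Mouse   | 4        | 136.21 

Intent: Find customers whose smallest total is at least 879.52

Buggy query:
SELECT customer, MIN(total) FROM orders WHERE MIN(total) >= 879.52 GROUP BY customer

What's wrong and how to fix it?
Bug: MIN() in WHERE is a misuse of aggregate

Fix: Use HAVING for the per-group MIN condition

Corrected query:
SELECT customer, MIN(total) FROM orders GROUP BY customer HAVING MIN(total) >= 879.52

Result:
customer | MIN(total)
---------+-----------
Frank    | 1852.21   
Hank     | 1104.58   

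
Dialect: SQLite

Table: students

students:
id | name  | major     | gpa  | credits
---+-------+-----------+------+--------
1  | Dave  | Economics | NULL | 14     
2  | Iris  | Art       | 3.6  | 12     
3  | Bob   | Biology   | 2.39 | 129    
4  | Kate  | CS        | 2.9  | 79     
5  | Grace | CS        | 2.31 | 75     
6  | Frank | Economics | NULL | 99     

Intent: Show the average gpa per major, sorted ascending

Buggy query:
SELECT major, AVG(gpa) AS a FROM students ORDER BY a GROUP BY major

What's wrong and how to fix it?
Bug: GROUP BY must precede ORDER BY

Fix: Reorder: SELECT … FROM … GROUP BY … ORDER BY …

Corrected query:
SELECT major, AVG(gpa) AS a FROM students GROUP BY major ORDER BY a

Result:
major     | a    
----------+------
Economics | NULL 
Biology   | 2.39 
CS        | 2.605
Art       | 3.6  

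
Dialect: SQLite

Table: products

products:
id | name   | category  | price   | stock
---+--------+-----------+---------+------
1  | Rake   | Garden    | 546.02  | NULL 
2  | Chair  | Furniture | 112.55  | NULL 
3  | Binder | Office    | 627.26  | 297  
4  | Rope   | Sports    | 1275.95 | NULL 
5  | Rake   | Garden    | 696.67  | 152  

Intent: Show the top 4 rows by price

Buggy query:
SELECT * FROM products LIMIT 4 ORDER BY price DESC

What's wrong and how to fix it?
Bug: LIMIT must come after ORDER BY

Fix: Swap the clauses: ORDER BY first, then LIMIT

Corrected query:
SELECT * FROM products ORDER BY price DESC LIMIT 4

Result:
id | name   | category | price   | stock
---+--------+----------+---------+------
4  | Rope   | Sports   | 1275.95 | NULL 
5  | Rake   | Garden   | 696.67  | 152  
3  | Binder | Office   | 627.26  | 297  
1  | Rake   | Garden   | 546.02  | NULL 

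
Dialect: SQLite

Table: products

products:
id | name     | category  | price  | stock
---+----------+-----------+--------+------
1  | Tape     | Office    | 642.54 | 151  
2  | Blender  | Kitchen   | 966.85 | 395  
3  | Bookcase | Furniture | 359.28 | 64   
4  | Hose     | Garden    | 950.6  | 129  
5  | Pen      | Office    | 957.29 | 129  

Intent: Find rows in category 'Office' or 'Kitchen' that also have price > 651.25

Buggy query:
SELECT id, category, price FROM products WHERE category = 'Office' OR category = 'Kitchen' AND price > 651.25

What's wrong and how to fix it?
Bug: AND binds tighter than OR, so this parses as category = 'Office' OR (category = 'Kitchen' AND price > 651.25)

Fix: Group the OR with parentheses (or use IN), then AND the threshold

Corrected query:
SELECT id, category, price FROM products WHERE (category = 'Office' OR category = 'Kitchen') AND price > 651.25

Result:
id | category | price 
---+----------+-------
2  | Kitchen  | 966.85
5  | Office   | 957.29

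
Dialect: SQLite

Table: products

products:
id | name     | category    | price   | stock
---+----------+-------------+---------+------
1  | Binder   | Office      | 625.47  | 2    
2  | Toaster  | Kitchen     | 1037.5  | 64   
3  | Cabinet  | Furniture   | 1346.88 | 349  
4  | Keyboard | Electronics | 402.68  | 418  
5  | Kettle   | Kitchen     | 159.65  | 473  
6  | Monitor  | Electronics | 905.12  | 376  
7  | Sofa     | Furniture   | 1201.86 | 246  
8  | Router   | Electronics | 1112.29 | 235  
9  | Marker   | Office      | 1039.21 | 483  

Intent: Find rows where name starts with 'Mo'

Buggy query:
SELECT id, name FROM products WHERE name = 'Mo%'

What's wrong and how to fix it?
Bug: '=' compares the literal string including the % character; pattern matching needs LIKE

Fix: Use LIKE for wildcard pattern matching

Corrected query:
SELECT id, name FROM products WHERE name LIKE 'Mo%'

Result:
id | name   
---+--------
6  | Monitor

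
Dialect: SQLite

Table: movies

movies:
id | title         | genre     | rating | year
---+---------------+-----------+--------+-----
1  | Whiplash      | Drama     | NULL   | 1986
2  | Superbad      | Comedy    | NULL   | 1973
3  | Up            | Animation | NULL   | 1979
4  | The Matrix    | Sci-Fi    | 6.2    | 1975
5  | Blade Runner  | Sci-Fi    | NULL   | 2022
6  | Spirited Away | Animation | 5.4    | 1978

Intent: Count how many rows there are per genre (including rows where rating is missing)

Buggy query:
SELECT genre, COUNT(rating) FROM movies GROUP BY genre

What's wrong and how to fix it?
Bug: COUNT(column) counts non-NULL values only; rows with NULL rating aren't counted

Fix: Use COUNT(*) to count all rows regardless of NULL

Corrected query:
SELECT genre, COUNT(*) FROM movies GROUP BY genre

Result:
genre     | COUNT(*)
----------+---------
Animation | 2       
Comedy    | 1       
Drama     | 1       
Sci-Fi    | 2       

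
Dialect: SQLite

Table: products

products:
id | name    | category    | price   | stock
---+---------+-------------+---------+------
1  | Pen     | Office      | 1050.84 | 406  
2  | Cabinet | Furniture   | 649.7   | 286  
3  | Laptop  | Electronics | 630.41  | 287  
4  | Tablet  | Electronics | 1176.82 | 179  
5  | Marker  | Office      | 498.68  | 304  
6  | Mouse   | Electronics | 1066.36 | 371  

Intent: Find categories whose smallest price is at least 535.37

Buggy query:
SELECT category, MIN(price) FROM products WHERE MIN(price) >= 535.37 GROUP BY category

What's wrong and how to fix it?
Bug: Aggregates like MIN are computed per group after WHERE runs

Fix: Replace WHERE with HAVING after the GROUP BY

Corrected query:
SELECT category, MIN(price) FROM products GROUP BY category HAVING MIN(price) >= 535.37

Result:
category    | MIN(price)
------------+-----------
Electronics | 630.41    
Furniture   | 649.7     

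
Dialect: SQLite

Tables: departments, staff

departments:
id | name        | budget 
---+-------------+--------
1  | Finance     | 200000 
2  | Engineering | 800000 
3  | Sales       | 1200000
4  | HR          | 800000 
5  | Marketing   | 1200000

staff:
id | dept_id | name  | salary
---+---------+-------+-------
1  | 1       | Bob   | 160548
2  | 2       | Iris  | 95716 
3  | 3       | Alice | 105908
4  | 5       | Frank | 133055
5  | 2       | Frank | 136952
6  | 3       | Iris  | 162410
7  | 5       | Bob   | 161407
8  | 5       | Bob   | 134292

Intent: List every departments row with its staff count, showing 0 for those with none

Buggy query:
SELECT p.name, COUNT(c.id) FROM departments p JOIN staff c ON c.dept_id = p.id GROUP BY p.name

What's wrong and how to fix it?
Bug: An inner join excludes parents with zero children

Fix: Switch to LEFT JOIN to retain unmatched parent rows

Corrected query:
SELECT p.name, COUNT(c.id) FROM departments p LEFT JOIN staff c ON c.dept_id = p.id GROUP BY p.name

Result:
name        | COUNT(c.id)
------------+------------
Engineering | 2          
Finance     | 1          
HR          | 0          
Marketing   | 3          
Sales       | 2          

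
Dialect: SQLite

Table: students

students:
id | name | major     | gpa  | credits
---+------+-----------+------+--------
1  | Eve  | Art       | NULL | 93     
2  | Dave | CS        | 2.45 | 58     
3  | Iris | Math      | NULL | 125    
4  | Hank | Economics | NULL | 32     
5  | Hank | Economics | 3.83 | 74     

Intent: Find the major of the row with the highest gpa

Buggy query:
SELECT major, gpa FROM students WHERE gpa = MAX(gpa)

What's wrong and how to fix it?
Bug: WHERE is evaluated per row; an aggregate over the whole table isn't defined there

Fix: Use a subquery: WHERE gpa = (SELECT MAX(gpa) FROM students)

Corrected query:
SELECT major, gpa FROM students WHERE gpa = (SELECT MAX(gpa) FROM students)

Result:
major     | gpa 
----------+-----
Economics | 3.83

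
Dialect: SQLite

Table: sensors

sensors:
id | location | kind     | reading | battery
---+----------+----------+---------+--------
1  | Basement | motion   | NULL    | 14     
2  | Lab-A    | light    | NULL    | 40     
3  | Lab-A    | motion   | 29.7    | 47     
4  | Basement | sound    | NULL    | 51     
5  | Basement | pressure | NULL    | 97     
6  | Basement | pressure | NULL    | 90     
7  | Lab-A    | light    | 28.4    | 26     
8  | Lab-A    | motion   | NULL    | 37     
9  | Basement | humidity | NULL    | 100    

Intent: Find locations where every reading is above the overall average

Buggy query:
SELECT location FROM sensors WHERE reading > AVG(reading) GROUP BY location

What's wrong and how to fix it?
Bug: AVG() is an aggregate; it can't sit directly in WHERE

Fix: Compute the overall average in a scalar subquery and compare each group's MIN against it in HAVING

Corrected query:
SELECT location FROM sensors GROUP BY location HAVING MIN(reading) > (SELECT AVG(reading) FROM sensors)

Result:
(no rows)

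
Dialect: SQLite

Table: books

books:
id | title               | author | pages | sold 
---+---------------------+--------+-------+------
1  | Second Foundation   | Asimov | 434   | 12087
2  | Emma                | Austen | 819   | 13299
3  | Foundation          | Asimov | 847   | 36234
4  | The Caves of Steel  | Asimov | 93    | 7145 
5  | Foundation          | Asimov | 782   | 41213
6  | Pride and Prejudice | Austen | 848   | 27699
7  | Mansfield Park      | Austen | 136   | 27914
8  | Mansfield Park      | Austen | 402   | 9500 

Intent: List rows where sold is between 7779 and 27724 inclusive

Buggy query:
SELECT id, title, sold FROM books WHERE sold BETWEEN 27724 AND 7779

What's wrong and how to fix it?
Bug: BETWEEN expects the lower bound first; with 27724 AND 7779 the range is empty

Fix: Swap the bounds so the smaller value comes first

Corrected query:
SELECT id, title, sold FROM books WHERE sold BETWEEN 7779 AND 27724

Result:
id | title               | sold 
---+---------------------+------
1  | Second Foundation   | 12087
2  | Emma                | 13299
6  | Pride and Prejudice | 27699
8  | Mansfield Park      | 9500 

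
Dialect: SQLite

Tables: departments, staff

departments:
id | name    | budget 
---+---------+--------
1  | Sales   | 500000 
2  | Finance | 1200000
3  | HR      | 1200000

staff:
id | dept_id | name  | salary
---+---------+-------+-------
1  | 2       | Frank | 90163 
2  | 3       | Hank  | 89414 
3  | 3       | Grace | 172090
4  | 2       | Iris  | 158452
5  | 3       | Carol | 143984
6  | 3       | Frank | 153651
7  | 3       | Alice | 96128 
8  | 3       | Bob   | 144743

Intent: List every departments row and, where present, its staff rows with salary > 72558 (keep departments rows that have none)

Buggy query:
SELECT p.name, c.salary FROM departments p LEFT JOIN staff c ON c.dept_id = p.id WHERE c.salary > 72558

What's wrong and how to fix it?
Bug: Filtering c.salary in WHERE discards the NULL rows produced by LEFT JOIN, turning it into an inner join

Fix: Put 'c.salary > 72558' in the JOIN's ON clause instead of WHERE

Corrected query:
SELECT p.name, c.salary FROM departments p LEFT JOIN staff c ON c.dept_id = p.id AND c.salary > 72558

Result:
name    | salary
--------+-------
Sales   | NULL  
Finance | 90163 
Finance | 158452
HR      | 89414 
HR      | 96128 
HR      | 143984
HR      | 144743
HR      | 153651
HR      | 172090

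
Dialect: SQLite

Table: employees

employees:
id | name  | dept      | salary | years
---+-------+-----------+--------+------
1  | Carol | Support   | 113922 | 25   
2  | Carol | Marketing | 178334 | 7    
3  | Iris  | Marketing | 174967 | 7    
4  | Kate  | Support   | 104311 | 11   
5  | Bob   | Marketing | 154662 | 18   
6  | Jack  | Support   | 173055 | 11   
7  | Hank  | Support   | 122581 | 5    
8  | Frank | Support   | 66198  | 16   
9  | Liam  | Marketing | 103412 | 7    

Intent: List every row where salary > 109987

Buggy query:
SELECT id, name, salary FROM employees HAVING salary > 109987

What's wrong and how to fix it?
Bug: This is a non-aggregate query (no GROUP BY, no aggregates), so in SQLite the HAVING clause is invalid here; a row-level condition belongs in WHERE

Fix: Use WHERE for row-level filtering

Corrected query:
SELECT id, name, salary FROM employees WHERE salary > 109987

Result:
id | name  | salary
---+-------+-------
1  | Carol | 113922
2  | Carol | 178334
3  | Iris  | 174967
5  | Bob   | 154662
6  | Jack  | 173055
7  | Hank  | 122581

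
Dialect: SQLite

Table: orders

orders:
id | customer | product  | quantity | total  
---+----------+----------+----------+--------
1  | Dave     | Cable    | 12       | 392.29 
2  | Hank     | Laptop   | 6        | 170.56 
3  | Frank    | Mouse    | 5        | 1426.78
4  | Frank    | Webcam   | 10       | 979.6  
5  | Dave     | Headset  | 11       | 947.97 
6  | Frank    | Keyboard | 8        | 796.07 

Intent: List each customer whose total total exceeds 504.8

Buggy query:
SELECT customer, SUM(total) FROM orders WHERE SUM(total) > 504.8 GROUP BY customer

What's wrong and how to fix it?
Bug: SUM(total) is an aggregate, but WHERE filters rows before aggregation

Fix: Use HAVING (which filters groups after aggregation) instead of WHERE

Corrected query:
SELECT customer, SUM(total) FROM orders GROUP BY customer HAVING SUM(total) > 504.8

Result:
customer | SUM(total)
---------+-----------
Dave     | 1340.26   
Frank    | 3202.45   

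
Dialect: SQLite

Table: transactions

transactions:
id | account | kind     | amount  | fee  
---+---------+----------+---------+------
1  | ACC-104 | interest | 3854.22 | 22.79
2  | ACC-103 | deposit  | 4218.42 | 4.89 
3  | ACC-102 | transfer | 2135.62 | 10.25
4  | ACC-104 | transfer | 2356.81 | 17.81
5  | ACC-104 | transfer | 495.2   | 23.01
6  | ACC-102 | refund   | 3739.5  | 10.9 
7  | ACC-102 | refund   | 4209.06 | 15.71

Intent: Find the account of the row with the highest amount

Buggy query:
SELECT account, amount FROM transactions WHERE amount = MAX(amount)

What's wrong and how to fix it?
Bug: WHERE is evaluated per row; an aggregate over the whole table isn't defined there

Fix: Wrap MAX in a scalar subquery so WHERE compares against a single value

Corrected query:
SELECT account, amount FROM transactions WHERE amount = (SELECT MAX(amount) FROM transactions)

Result:
account | amount 
--------+--------
ACC-103 | 4218.42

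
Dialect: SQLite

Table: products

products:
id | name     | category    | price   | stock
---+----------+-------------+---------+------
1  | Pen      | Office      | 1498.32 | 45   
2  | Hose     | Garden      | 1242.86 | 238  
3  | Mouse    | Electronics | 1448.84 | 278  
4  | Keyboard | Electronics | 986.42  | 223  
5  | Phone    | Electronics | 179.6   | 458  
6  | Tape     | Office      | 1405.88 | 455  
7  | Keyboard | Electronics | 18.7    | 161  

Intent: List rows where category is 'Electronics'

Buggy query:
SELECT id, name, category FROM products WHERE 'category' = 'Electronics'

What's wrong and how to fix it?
Bug: 'category' in single quotes is a string literal, not the column; the comparison is literal-vs-literal and never true

Fix: Reference the column as category without single quotes

Corrected query:
SELECT id, name, category FROM products WHERE category = 'Electronics'

Result:
id | name     | category   
---+----------+------------
3  | Mouse    | Electronics
4  | Keyboard | Electronics
5  | Phone    | Electronics
7  | Keyboard | Electronics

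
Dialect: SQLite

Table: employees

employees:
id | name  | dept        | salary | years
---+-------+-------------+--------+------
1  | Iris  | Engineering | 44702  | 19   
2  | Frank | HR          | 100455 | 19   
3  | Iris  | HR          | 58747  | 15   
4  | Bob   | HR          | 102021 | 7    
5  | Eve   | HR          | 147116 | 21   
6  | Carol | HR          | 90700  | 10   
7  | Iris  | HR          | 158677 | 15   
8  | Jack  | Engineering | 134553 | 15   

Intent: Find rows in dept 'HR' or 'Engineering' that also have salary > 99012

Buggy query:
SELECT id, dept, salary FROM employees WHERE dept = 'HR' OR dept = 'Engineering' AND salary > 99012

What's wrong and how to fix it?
Bug: AND binds tighter than OR, so this parses as dept = 'HR' OR (dept = 'Engineering' AND salary > 99012)

Fix: Add parentheses around the OR so the AND applies to both alternatives

Corrected query:
SELECT id, dept, salary FROM employees WHERE (dept = 'HR' OR dept = 'Engineering') AND salary > 99012

Result:
id | dept        | salary
---+-------------+-------
2  | HR          | 100455
4  | HR          | 102021
5  | HR          | 147116
7  | HR          | 158677
8  | Engineering | 134553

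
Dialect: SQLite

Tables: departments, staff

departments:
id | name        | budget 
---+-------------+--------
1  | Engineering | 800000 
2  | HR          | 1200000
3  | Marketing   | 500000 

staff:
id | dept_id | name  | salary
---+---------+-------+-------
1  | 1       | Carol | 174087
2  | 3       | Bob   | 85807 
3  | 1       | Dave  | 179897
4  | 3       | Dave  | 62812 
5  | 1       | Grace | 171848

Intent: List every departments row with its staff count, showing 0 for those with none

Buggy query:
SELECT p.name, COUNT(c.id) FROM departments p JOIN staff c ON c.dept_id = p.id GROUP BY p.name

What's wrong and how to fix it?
Bug: INNER JOIN drops departments rows that have no matching staff rows

Fix: Switch to LEFT JOIN to retain unmatched parent rows

Corrected query:
SELECT p.name, COUNT(c.id) FROM departments p LEFT JOIN staff c ON c.dept_id = p.id GROUP BY p.name

Result:
name        | COUNT(c.id)
------------+------------
Engineering | 3          
HR          | 0          
Marketing   | 2          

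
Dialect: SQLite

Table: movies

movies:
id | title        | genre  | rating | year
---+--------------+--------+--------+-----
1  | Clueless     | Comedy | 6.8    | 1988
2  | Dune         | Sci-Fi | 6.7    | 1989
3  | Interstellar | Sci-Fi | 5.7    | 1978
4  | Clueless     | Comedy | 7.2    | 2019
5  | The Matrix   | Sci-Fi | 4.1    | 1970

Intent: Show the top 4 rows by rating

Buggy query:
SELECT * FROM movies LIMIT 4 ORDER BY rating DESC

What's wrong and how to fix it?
Bug: LIMIT must come after ORDER BY

Fix: Sort with ORDER BY, then apply LIMIT

Corrected query:
SELECT * FROM movies ORDER BY rating DESC LIMIT 4

Result:
id | title        | genre  | rating | year
---+--------------+--------+--------+-----
4  | Clueless     | Comedy | 7.2    | 2019
1  | Clueless     | Comedy | 6.8    | 1988
2  | Dune         | Sci-Fi | 6.7    | 1989
3  | Interstellar | Sci-Fi | 5.7    | 1978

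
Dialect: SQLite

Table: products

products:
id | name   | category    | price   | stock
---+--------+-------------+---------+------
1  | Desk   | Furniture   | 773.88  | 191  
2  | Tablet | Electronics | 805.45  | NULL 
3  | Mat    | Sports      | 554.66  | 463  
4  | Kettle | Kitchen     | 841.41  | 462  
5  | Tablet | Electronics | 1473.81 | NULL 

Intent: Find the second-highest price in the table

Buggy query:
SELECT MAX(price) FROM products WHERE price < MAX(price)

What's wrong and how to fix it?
Bug: The inner MAX is an aggregate inside WHERE, which is not allowed

Fix: Put the inner MAX in a scalar subquery

Corrected query:
SELECT MAX(price) FROM products WHERE price < (SELECT MAX(price) FROM products)

Result:
MAX(price)
----------
841.41    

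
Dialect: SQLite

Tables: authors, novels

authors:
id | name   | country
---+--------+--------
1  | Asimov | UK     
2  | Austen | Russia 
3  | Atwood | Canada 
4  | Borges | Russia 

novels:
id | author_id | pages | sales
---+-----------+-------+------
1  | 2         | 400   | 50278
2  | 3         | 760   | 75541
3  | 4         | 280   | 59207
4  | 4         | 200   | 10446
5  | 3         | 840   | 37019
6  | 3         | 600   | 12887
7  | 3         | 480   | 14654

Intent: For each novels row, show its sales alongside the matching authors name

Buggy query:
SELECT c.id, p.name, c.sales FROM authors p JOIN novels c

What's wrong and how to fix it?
Bug: Missing join condition: each novels row is matched to all authors rows instead of just its own

Fix: Add ON c.author_id = p.id to the JOIN

Corrected query:
SELECT c.id, p.name, c.sales FROM authors p JOIN novels c ON c.author_id = p.id

Result:
id | name   | sales
---+--------+------
1  | Austen | 50278
2  | Atwood | 75541
3  | Borges | 59207
4  | Borges | 10446
5  | Atwood | 37019
6  | Atwood | 12887
7  | Atwood | 14654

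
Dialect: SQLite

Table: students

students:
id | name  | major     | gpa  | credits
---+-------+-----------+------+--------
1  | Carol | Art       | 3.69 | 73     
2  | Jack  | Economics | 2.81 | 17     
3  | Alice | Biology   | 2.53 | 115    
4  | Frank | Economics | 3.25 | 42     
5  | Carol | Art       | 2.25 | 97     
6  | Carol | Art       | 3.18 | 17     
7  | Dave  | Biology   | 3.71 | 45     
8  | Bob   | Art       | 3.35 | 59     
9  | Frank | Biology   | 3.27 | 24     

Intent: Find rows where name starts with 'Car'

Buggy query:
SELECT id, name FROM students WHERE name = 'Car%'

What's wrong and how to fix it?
Bug: Wildcards only work with LIKE; '=' treats '%' as a literal character

Fix: Replace '=' with LIKE so 'Car%' is treated as a pattern

Corrected query:
SELECT id, name FROM students WHERE name LIKE 'Car%'

Result:
id | name 
---+------
1  | Carol
5  | Carol
6  | Carol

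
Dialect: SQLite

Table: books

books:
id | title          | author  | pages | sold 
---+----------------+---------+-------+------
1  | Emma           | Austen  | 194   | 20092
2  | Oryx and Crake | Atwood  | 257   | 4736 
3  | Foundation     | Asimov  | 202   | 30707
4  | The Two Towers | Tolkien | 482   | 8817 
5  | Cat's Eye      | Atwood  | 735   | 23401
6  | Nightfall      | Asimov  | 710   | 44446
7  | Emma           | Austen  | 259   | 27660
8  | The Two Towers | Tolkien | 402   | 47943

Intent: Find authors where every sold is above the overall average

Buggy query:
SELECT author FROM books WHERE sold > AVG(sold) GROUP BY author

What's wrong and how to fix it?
Bug: WHERE evaluates per row before aggregation, so AVG() is unavailable

Fix: Compute the overall average in a scalar subquery and compare each group's MIN against it in HAVING

Corrected query:
SELECT author FROM books GROUP BY author HAVING MIN(sold) > (SELECT AVG(sold) FROM books)

Result:
author
------
Asimov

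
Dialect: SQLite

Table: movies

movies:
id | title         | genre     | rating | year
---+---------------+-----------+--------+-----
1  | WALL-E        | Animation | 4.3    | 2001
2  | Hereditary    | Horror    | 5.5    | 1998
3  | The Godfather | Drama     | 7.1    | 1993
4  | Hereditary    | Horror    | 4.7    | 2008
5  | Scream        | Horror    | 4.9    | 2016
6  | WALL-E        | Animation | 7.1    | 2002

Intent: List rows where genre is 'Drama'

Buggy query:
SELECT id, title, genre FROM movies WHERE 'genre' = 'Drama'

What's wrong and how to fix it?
Bug: 'genre' in single quotes is a string literal, not the column; the comparison is literal-vs-literal and never true

Fix: Reference the column as genre without single quotes

Corrected query:
SELECT id, title, genre FROM movies WHERE genre = 'Drama'

Result:
id | title         | genre
---+---------------+------
3  | The Godfather | Drama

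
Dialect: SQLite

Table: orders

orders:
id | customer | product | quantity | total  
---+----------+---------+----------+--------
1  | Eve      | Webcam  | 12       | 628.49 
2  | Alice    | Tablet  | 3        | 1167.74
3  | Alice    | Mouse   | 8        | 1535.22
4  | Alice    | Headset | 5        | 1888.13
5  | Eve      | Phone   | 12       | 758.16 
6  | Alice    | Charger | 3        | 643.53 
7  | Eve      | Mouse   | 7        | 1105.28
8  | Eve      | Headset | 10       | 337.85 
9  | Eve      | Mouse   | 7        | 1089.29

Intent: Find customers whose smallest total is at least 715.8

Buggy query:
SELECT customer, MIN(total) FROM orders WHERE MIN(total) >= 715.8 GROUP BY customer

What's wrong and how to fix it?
Bug: Aggregates like MIN are computed per group after WHERE runs

Fix: Use HAVING for the per-group MIN condition

Corrected query:
SELECT customer, MIN(total) FROM orders GROUP BY customer HAVING MIN(total) >= 715.8

Result:
(no rows)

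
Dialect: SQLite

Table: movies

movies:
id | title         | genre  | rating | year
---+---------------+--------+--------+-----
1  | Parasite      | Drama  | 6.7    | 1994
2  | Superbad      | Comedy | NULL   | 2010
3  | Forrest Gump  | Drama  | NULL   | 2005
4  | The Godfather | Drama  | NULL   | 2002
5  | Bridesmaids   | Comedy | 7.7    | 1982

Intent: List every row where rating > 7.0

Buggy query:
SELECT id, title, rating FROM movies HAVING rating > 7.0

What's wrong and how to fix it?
Bug: This is a non-aggregate query (no GROUP BY, no aggregates), so in SQLite the HAVING clause is invalid here; a row-level condition belongs in WHERE

Fix: Replace HAVING with WHERE since the condition applies to individual rows

Corrected query:
SELECT id, title, rating FROM movies WHERE rating > 7.0

Result:
id | title       | rating
---+-------------+-------
5  | Bridesmaids | 7.7   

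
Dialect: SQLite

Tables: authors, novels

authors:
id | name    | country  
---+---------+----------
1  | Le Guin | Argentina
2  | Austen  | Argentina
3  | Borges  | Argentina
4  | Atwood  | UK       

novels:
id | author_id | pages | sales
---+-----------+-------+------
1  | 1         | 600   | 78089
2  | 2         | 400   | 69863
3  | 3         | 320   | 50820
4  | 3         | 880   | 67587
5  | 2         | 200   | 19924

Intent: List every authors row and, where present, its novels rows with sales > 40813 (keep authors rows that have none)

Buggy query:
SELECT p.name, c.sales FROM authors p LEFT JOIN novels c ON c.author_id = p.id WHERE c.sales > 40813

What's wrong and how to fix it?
Bug: A WHERE condition on the right-hand table after LEFT JOIN drops unmatched parents

Fix: Move the right-table condition into the ON clause so unmatched parents are kept

Corrected query:
SELECT p.name, c.sales FROM authors p LEFT JOIN novels c ON c.author_id = p.id AND c.sales > 40813

Result:
name    | sales
--------+------
Le Guin | 78089
Austen  | 69863
Borges  | 50820
Borges  | 67587
Atwood  | NULL 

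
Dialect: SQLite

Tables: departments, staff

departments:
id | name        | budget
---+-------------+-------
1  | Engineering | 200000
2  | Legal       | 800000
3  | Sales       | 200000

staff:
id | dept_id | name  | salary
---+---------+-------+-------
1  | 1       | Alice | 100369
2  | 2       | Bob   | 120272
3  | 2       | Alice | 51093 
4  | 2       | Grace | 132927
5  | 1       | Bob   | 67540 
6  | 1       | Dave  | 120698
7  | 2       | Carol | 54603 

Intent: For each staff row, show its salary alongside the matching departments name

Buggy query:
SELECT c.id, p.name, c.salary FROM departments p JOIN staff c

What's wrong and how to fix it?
Bug: JOIN with no ON clause produces a cartesian product; every staff row pairs with every departments row

Fix: Add ON c.dept_id = p.id to the JOIN

Corrected query:
SELECT c.id, p.name, c.salary FROM departments p JOIN staff c ON c.dept_id = p.id

Result:
id | name        | salary
---+-------------+-------
1  | Engineering | 100369
2  | Legal       | 120272
3  | Legal       | 51093 
4  | Legal       | 132927
5  | Engineering | 67540 
6  | Engineering | 120698
7  | Legal       | 54603 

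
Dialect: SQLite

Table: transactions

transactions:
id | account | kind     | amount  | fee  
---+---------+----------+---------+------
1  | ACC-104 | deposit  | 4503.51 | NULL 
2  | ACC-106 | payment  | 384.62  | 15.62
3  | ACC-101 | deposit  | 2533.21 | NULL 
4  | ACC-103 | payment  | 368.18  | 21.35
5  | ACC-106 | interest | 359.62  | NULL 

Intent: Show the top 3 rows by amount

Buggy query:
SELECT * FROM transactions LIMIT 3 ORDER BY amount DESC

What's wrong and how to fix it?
Bug: LIMIT must come after ORDER BY

Fix: Swap the clauses: ORDER BY first, then LIMIT

Corrected query:
SELECT * FROM transactions ORDER BY amount DESC LIMIT 3

Result:
id | account | kind    | amount  | fee  
---+---------+---------+---------+------
1  | ACC-104 | deposit | 4503.51 | NULL 
3  | ACC-101 | deposit | 2533.21 | NULL 
2  | ACC-106 | payment | 384.62  | 15.62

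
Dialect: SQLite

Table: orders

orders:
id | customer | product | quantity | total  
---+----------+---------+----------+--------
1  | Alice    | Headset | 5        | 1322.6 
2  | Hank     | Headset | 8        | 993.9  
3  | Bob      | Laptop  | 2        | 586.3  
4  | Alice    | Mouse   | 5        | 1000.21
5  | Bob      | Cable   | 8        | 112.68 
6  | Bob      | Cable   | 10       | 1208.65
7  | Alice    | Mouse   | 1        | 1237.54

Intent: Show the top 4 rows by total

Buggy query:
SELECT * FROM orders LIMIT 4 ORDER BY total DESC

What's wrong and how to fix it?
Bug: ORDER BY cannot follow LIMIT; LIMIT is the final clause

Fix: Swap the clauses: ORDER BY first, then LIMIT

Corrected query:
SELECT * FROM orders ORDER BY total DESC LIMIT 4

Result:
id | customer | product | quantity | total  
---+----------+---------+----------+--------
1  | Alice    | Headset | 5        | 1322.6 
7  | Alice    | Mouse   | 1        | 1237.54
6  | Bob      | Cable   | 10       | 1208.65
4  | Alice    | Mouse   | 5        | 1000.21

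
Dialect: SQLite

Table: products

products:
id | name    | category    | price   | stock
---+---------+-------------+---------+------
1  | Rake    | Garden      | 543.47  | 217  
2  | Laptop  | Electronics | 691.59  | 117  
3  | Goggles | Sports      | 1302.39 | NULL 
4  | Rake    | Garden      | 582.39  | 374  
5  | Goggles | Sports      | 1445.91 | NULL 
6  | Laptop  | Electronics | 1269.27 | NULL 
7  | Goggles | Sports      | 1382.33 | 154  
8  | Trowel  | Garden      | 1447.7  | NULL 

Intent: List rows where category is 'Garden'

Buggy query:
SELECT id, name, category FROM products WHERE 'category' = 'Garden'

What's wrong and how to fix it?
Bug: 'category' in single quotes is a string literal, not the column; the comparison is literal-vs-literal and never true

Fix: Remove the quotes around the column name (or use double quotes for an identifier)

Corrected query:
SELECT id, name, category FROM products WHERE category = 'Garden'

Result:
id | name   | category
---+--------+---------
1  | Rake   | Garden  
4  | Rake   | Garden  
8  | Trowel | Garden  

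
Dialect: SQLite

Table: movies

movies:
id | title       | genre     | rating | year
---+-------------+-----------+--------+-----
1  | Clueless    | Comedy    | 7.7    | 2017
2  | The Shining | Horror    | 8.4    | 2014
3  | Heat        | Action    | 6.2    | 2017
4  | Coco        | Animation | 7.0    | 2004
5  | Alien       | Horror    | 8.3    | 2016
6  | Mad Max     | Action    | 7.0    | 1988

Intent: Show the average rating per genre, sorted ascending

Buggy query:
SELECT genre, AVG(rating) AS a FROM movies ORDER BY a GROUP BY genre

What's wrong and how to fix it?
Bug: ORDER BY appears before GROUP BY; SQL clause order requires GROUP BY first

Fix: Move ORDER BY to the end, after GROUP BY

Corrected query:
SELECT genre, AVG(rating) AS a FROM movies GROUP BY genre ORDER BY a

Result:
genre     | a   
----------+-----
Action    | 6.6 
Animation | 7   
Comedy    | 7.7 
Horror    | 8.35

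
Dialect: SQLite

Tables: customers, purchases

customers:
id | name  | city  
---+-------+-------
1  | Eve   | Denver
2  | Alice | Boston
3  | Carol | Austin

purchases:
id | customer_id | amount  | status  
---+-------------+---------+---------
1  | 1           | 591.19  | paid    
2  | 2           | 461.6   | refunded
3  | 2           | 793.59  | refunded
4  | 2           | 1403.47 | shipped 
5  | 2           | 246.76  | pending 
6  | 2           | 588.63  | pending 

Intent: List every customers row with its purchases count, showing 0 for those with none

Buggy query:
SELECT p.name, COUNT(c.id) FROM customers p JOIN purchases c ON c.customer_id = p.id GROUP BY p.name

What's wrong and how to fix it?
Bug: INNER JOIN drops customers rows that have no matching purchases rows

Fix: Use LEFT JOIN so parents without children still appear (COUNT(c.id) gives 0)

Corrected query:
SELECT p.name, COUNT(c.id) FROM customers p LEFT JOIN purchases c ON c.customer_id = p.id GROUP BY p.name

Result:
name  | COUNT(c.id)
------+------------
Alice | 5          
Carol | 0          
Eve   | 1          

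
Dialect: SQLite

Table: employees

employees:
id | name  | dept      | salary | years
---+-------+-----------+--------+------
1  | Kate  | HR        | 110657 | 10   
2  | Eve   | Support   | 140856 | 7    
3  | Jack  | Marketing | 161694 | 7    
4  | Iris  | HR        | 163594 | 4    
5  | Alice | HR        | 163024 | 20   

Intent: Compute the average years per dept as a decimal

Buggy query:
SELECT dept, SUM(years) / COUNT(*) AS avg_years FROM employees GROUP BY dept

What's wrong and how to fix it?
Bug: Both operands are integers, so '/' performs integer division and truncates

Fix: Multiply by 1.0 (or CAST to REAL) to force floating-point division

Corrected query:
SELECT dept, SUM(years) * 1.0 / COUNT(*) AS avg_years FROM employees GROUP BY dept

Result:
dept      | avg_years
----------+----------
HR        | 11.333333
Marketing | 7        
Support   | 7        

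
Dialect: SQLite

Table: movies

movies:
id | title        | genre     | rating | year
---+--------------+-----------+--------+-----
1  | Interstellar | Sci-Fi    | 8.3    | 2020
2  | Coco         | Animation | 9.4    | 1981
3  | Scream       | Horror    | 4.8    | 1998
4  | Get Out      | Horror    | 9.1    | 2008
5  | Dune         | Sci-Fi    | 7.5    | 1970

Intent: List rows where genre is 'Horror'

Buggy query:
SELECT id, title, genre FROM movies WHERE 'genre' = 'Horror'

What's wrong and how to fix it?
Bug: 'genre' in single quotes is a string literal, not the column; the comparison is literal-vs-literal and never true

Fix: Remove the quotes around the column name (or use double quotes for an identifier)

Corrected query:
SELECT id, title, genre FROM movies WHERE genre = 'Horror'

Result:
id | title   | genre 
---+---------+-------
3  | Scream  | Horror
4  | Get Out | Horror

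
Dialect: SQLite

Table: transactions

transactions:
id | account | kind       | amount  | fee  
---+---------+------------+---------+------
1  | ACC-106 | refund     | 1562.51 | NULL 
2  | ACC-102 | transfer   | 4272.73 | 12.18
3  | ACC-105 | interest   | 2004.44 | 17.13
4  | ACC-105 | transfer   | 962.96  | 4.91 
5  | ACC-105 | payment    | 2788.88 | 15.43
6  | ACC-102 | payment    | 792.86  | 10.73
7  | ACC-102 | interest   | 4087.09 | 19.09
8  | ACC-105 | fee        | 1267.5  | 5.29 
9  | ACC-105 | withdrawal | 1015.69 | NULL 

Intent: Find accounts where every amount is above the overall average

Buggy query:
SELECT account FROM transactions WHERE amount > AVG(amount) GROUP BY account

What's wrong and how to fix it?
Bug: WHERE evaluates per row before aggregation, so AVG() is unavailable

Fix: Use a subquery for AVG and a HAVING MIN(...) filter so the condition holds for every row in the group

Corrected query:
SELECT account FROM transactions GROUP BY account HAVING MIN(amount) > (SELECT AVG(amount) FROM transactions)

Result:
(no rows)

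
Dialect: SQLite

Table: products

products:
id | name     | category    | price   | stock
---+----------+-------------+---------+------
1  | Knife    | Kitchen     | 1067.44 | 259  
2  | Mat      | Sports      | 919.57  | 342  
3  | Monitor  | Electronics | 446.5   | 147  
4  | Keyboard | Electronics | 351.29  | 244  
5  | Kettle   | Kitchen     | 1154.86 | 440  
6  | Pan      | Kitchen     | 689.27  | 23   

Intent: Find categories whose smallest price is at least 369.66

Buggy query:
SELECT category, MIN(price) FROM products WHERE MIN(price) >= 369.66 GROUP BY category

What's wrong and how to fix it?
Bug: Aggregates like MIN are computed per group after WHERE runs

Fix: Use HAVING for the per-group MIN condition

Corrected query:
SELECT category, MIN(price) FROM products GROUP BY category HAVING MIN(price) >= 369.66

Result:
category | MIN(price)
---------+-----------
Kitchen  | 689.27    
Sports   | 919.57    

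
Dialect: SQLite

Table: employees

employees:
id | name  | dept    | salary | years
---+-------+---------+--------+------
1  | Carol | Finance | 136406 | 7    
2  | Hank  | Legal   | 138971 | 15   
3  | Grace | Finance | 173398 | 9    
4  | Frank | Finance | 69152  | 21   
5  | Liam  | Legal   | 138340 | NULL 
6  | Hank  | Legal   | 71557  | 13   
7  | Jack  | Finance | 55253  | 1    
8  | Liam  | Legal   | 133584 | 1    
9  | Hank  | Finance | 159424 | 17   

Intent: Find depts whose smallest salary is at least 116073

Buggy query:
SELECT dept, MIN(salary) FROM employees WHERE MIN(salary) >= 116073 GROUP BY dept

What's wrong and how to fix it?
Bug: Aggregates like MIN are computed per group after WHERE runs

Fix: Use HAVING for the per-group MIN condition

Corrected query:
SELECT dept, MIN(salary) FROM employees GROUP BY dept HAVING MIN(salary) >= 116073

Result:
(no rows)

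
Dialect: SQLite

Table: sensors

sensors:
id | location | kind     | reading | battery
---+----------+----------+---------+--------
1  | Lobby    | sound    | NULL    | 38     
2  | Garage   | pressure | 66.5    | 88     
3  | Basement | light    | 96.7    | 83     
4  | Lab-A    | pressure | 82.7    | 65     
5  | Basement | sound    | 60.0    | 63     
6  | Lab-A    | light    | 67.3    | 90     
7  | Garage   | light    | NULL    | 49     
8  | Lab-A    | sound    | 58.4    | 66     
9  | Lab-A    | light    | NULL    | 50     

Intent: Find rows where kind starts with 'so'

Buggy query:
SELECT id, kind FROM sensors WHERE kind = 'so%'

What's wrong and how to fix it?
Bug: Wildcards only work with LIKE; '=' treats '%' as a literal character

Fix: Use LIKE for wildcard pattern matching

Corrected query:
SELECT id, kind FROM sensors WHERE kind LIKE 'so%'

Result:
id | kind 
---+------
1  | sound
5  | sound
8  | sound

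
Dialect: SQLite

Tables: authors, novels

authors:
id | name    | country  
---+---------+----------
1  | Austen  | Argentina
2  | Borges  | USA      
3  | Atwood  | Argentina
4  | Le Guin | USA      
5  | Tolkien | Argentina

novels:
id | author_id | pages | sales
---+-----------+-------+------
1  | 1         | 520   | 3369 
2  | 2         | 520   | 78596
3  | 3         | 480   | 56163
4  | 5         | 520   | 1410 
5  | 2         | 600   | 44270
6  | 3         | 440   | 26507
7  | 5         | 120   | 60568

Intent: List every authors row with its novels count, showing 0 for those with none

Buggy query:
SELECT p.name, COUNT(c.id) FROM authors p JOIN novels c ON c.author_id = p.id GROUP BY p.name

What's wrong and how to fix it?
Bug: An inner join excludes parents with zero children

Fix: Switch to LEFT JOIN to retain unmatched parent rows

Corrected query:
SELECT p.name, COUNT(c.id) FROM authors p LEFT JOIN novels c ON c.author_id = p.id GROUP BY p.name

Result:
name    | COUNT(c.id)
--------+------------
Atwood  | 2          
Austen  | 1          
Borges  | 2          
Le Guin | 0          
Tolkien | 2          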